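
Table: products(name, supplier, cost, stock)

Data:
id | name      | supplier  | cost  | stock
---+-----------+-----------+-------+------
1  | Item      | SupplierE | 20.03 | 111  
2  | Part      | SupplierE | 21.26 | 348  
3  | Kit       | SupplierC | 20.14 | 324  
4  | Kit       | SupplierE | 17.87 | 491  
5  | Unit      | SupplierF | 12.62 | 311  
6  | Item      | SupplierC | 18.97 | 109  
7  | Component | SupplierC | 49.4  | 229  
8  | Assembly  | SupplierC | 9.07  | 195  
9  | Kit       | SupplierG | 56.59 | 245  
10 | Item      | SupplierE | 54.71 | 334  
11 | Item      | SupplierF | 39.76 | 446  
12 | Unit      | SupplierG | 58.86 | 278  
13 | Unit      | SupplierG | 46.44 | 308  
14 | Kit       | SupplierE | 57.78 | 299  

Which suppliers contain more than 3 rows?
SELECT supplier, COUNT(*) as cnt
FROM products
GROUP BY supplier
HAVING COUNT(*) > 3

Result:
  SupplierC: 4
  SupplierE: 5

Note: HAVING filters groups after aggregation, WHERE filters rows before.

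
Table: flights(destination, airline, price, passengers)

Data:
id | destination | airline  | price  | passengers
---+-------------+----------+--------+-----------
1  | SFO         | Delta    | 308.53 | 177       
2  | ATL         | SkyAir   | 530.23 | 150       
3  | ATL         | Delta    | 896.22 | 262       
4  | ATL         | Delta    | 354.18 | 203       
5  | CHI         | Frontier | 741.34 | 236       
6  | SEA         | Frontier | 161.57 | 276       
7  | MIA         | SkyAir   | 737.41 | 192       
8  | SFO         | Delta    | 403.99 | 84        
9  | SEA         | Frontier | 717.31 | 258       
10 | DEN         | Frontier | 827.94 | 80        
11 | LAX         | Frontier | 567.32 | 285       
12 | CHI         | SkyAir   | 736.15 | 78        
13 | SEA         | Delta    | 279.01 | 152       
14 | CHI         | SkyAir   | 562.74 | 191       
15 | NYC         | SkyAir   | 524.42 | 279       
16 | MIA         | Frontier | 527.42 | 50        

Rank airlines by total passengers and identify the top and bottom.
SELECT airline, SUM(passengers)
FROM flights
GROUP BY airline
ORDER BY SUM(passengers)

All groups:
  Delta: 878
  SkyAir: 890
  Frontier: 1185

Highest: Frontier (1185)
Lowest: Delta (878)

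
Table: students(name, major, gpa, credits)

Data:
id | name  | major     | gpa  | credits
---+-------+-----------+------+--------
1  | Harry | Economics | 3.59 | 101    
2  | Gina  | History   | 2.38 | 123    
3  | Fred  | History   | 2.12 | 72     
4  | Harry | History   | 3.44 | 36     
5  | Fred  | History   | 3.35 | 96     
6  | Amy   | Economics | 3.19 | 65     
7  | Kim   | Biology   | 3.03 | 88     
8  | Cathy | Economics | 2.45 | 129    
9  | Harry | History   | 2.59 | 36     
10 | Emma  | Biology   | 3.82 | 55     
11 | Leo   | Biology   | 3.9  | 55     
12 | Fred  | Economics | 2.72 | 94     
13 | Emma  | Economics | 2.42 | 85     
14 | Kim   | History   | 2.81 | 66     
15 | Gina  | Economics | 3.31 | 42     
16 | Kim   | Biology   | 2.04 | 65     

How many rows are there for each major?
SELECT major, COUNT(*) as count
FROM students
GROUP BY major

Result:
  Biology: 4
  Economics: 6
  History: 6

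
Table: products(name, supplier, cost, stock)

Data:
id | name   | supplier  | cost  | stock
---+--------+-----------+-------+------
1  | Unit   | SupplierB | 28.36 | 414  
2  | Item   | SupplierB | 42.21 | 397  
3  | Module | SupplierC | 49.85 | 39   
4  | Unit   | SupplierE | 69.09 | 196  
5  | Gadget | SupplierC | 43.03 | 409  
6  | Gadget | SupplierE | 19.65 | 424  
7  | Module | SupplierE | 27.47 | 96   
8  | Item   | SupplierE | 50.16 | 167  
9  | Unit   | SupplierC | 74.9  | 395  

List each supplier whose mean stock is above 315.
SELECT supplier, AVG(stock)
FROM products
GROUP BY supplier
HAVING AVG(stock) > 315

Result:
  SupplierB: avg=405.50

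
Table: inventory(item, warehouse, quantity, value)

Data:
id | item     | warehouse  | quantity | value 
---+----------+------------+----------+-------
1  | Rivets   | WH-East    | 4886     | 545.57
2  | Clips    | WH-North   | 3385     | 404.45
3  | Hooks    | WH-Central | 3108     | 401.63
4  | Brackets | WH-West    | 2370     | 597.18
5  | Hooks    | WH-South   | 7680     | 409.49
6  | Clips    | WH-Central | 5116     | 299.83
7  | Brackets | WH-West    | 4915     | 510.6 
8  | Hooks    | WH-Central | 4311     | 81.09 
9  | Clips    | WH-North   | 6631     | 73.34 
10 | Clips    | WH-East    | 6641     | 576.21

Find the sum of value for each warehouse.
SELECT warehouse, SUM(value) as result
FROM inventory
GROUP BY warehouse

Result:
  WH-Central: 782.55
  WH-East: 1121.78
  WH-North: 477.79
  WH-South: 409.49
  WH-West: 1107.78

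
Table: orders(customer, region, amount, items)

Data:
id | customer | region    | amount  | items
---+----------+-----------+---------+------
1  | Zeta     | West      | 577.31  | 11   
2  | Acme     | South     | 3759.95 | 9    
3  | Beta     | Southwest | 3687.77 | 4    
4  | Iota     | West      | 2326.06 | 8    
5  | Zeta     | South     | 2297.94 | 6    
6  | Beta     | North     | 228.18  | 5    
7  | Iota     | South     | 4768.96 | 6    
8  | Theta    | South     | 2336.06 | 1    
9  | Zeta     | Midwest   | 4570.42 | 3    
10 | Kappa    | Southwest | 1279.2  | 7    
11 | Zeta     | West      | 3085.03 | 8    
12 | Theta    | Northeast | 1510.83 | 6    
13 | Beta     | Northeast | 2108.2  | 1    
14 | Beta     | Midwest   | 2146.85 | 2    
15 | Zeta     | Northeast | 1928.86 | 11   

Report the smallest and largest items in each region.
SELECT region, MIN(items), MAX(items)
FROM orders
GROUP BY region

Result:
  Midwest: min=2, max=3
  North: min=5, max=5
  Northeast: min=1, max=11
  South: min=1, max=9
  Southwest: min=4, max=7
  West: min=8, max=11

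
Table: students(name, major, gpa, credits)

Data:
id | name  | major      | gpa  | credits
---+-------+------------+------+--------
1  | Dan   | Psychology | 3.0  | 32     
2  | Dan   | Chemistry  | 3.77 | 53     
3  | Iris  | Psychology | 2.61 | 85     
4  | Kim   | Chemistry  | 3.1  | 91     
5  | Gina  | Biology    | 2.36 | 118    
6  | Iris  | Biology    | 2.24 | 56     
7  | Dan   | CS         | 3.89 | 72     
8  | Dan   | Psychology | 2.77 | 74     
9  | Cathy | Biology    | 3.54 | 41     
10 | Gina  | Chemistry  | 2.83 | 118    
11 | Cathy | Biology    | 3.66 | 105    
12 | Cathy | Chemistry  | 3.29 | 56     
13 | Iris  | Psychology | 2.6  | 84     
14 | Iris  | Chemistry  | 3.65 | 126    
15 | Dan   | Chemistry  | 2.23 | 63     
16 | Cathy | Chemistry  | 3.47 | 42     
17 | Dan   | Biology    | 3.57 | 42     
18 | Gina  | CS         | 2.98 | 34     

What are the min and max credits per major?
SELECT major, MIN(credits), MAX(credits)
FROM students
GROUP BY major

Result:
  Biology: min=41, max=118
  CS: min=34, max=72
  Chemistry: min=42, max=126
  Psychology: min=32, max=85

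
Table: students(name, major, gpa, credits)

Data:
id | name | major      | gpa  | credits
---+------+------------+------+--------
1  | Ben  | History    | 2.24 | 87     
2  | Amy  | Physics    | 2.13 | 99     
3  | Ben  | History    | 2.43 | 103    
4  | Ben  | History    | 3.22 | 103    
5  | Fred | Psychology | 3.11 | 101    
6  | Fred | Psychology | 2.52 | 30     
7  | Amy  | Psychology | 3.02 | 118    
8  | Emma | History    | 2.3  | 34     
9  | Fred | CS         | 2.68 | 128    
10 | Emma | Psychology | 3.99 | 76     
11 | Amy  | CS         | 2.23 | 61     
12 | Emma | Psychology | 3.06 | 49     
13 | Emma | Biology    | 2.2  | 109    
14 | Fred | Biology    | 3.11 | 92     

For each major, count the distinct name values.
SELECT major, COUNT(DISTINCT name)
FROM students
GROUP BY major

Result:
  Biology: 2 distinct
  CS: 2 distinct
  History: 2 distinct
  Physics: 1 distinct
  Psychology: 3 distinct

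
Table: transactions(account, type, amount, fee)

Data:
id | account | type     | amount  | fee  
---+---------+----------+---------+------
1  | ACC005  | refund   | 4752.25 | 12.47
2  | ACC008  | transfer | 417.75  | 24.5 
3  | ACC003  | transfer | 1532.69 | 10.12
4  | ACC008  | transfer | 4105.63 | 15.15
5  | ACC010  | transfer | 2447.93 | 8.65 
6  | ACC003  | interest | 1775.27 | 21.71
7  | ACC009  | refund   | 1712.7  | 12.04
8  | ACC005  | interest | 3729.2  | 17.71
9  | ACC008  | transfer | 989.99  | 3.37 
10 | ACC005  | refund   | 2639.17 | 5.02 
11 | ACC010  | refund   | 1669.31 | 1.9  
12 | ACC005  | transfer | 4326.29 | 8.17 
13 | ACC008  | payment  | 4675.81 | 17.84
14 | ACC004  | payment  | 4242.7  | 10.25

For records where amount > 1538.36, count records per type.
SELECT type, COUNT(*)
FROM transactions
WHERE amount > 1538.36
GROUP BY type

Note: WHERE filters rows before grouping.

Result:
  interest: 2
  payment: 2
  refund: 4
  transfer: 3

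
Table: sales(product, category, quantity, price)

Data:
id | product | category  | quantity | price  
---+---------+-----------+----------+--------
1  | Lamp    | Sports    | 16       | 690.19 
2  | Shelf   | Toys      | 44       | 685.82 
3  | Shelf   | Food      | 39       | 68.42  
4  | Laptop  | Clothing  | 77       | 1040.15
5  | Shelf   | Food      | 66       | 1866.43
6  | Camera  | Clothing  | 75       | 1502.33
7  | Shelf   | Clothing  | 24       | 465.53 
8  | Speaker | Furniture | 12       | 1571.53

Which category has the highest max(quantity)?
SELECT category, MAX(quantity) as val
FROM sales
GROUP BY category
ORDER BY val DESC
LIMIT 1

Result: Clothing with max(quantity) = 77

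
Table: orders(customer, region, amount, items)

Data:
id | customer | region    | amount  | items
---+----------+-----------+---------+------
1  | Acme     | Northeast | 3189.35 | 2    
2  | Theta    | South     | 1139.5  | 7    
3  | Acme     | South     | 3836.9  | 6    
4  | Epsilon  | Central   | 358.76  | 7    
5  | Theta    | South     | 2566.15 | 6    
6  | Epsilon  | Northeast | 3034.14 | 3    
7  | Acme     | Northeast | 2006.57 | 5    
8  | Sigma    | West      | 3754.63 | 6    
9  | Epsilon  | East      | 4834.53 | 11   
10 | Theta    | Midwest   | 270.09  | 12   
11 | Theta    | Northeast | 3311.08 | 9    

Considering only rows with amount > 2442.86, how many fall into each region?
SELECT region, COUNT(*)
FROM orders
WHERE amount > 2442.86
GROUP BY region

Note: WHERE filters rows before grouping.

Result:
  East: 1
  Northeast: 3
  South: 2
  West: 1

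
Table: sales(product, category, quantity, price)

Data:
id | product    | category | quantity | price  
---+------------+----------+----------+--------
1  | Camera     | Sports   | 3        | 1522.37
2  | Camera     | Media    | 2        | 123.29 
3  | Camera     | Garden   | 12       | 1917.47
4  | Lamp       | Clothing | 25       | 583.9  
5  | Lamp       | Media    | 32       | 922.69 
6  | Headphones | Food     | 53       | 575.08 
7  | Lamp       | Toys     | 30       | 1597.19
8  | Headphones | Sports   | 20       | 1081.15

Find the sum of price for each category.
SELECT category, SUM(price) as result
FROM sales
GROUP BY category

Result:
  Clothing: 583.90
  Food: 575.08
  Garden: 1917.47
  Media: 1045.98
  Sports: 2603.52
  Toys: 1597.19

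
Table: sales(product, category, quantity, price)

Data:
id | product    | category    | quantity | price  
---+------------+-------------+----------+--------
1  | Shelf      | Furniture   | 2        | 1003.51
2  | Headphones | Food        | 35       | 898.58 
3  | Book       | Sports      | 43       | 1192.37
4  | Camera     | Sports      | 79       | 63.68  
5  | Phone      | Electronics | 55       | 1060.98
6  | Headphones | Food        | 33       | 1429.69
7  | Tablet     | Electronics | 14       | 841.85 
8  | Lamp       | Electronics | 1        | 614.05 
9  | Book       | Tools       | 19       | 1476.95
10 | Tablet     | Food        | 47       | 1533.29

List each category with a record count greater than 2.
SELECT category, COUNT(*) as cnt
FROM sales
GROUP BY category
HAVING COUNT(*) > 2

Result:
  Electronics: 3
  Food: 3

Note: HAVING filters groups after aggregation, WHERE filters rows before.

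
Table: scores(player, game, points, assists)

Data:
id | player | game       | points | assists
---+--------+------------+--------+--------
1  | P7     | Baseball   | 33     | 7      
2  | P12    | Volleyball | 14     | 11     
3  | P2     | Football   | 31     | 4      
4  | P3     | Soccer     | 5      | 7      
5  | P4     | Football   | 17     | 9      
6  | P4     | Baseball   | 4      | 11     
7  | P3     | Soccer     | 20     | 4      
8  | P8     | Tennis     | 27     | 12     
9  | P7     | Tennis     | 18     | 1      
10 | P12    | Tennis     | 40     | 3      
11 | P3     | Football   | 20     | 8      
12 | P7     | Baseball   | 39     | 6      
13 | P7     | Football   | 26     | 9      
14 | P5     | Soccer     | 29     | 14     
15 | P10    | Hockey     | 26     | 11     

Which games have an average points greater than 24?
SELECT game, AVG(points)
FROM scores
GROUP BY game
HAVING AVG(points) > 24

Result:
  Baseball: avg=25.33
  Hockey: avg=26.00
  Tennis: avg=28.33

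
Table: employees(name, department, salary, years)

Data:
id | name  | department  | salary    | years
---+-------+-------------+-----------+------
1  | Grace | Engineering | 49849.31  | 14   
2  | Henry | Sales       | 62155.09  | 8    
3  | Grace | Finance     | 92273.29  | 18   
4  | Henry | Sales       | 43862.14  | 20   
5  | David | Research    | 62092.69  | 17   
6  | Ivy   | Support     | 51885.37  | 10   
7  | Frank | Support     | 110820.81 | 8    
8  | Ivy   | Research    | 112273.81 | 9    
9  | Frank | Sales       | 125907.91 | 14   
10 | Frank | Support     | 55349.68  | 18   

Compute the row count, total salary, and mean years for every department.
SELECT department,
       COUNT(*) as cnt,
       SUM(salary) as total_salary,
       AVG(years) as avg_years
FROM employees
GROUP BY department

Result:
  Engineering: 1 records, 49849.31 total salary, 14.00 avg years
  Finance: 1 records, 92273.29 total salary, 18.00 avg years
  Research: 2 records, 174366.50 total salary, 13.00 avg years
  Sales: 3 records, 231925.14 total salary, 14.00 avg years
  Support: 3 records, 218055.86 total salary, 12.00 avg years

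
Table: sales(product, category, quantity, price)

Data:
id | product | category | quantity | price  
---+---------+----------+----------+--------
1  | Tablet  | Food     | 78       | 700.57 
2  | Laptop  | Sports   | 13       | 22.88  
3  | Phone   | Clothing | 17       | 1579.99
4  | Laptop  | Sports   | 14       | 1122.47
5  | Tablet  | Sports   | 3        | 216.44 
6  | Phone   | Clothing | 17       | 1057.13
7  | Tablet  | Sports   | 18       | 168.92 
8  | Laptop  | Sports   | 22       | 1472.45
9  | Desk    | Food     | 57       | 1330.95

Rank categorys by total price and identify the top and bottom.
SELECT category, SUM(price)
FROM sales
GROUP BY category
ORDER BY SUM(price)

All groups:
  Food: 2031.52
  Clothing: 2637.12
  Sports: 3003.16

Highest: Sports (3003.16)
Lowest: Food (2031.52)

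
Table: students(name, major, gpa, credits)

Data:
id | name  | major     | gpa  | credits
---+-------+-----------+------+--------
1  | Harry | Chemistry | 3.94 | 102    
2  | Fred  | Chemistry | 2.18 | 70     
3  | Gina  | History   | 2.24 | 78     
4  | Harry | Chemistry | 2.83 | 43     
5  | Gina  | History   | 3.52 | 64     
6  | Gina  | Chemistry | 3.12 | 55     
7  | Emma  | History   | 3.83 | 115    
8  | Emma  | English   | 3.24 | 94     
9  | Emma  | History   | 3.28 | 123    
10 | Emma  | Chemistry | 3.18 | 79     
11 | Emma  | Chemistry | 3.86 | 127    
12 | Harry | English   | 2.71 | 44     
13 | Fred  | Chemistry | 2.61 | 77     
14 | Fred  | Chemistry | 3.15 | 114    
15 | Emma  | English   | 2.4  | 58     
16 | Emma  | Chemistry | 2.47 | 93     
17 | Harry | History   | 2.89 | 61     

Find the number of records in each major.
SELECT major, COUNT(*) as count
FROM students
GROUP BY major

Result:
  Chemistry: 9
  English: 3
  History: 5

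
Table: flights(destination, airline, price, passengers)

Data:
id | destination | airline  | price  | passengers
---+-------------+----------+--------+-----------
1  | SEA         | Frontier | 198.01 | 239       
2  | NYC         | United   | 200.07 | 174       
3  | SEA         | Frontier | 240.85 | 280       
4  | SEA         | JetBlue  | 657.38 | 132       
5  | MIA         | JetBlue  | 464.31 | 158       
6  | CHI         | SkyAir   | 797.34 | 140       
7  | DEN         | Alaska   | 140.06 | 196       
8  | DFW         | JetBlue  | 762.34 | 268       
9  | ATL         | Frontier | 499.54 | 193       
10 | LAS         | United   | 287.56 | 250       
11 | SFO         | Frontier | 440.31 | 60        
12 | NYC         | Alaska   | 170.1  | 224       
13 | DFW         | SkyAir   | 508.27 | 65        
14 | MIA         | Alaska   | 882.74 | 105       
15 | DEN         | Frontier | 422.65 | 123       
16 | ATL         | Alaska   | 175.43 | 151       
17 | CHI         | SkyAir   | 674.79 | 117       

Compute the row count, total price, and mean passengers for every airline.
SELECT airline,
       COUNT(*) as cnt,
       SUM(price) as total_price,
       AVG(passengers) as avg_passengers
FROM flights
GROUP BY airline

Result:
  Alaska: 4 records, 1368.33 total price, 169.00 avg passengers
  Frontier: 5 records, 1801.36 total price, 179.00 avg passengers
  JetBlue: 3 records, 1884.03 total price, 186.00 avg passengers
  SkyAir: 3 records, 1980.40 total price, 107.33 avg passengers
  United: 2 records, 487.63 total price, 212.00 avg passengers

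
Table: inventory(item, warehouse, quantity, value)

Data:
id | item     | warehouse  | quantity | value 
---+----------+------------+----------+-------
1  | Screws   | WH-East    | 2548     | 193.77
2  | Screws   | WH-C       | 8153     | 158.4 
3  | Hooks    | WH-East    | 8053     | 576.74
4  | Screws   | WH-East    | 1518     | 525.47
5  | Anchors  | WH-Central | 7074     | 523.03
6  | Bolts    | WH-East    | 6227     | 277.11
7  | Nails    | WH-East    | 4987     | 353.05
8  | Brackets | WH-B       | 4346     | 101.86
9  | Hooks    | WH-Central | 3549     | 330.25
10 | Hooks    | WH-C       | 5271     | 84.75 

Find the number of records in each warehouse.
SELECT warehouse, COUNT(*) as count
FROM inventory
GROUP BY warehouse

Result:
  WH-B: 1
  WH-C: 2
  WH-Central: 2
  WH-East: 5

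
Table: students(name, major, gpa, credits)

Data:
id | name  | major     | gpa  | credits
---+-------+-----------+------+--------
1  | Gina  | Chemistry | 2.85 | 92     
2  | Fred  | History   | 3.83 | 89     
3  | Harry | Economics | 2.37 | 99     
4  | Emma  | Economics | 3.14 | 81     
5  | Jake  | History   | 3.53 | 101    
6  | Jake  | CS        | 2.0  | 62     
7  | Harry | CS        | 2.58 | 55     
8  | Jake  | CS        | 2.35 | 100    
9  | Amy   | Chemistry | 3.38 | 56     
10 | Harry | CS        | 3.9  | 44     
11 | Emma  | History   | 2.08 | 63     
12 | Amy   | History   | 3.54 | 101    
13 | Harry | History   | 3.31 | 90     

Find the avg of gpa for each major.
SELECT major, AVG(gpa) as result
FROM students
GROUP BY major

Result:
  CS: 2.71
  Chemistry: 3.12
  Economics: 2.76
  History: 3.26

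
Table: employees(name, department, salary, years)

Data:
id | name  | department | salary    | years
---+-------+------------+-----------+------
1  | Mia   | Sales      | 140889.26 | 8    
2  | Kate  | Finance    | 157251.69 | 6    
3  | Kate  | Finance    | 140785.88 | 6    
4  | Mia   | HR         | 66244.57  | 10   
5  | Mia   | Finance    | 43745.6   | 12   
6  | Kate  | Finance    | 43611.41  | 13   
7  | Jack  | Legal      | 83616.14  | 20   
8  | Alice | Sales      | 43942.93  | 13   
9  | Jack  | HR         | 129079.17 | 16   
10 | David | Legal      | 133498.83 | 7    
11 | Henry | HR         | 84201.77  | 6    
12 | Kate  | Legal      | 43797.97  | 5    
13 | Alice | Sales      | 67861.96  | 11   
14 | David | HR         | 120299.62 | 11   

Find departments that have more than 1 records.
SELECT department, COUNT(*) as cnt
FROM employees
GROUP BY department
HAVING COUNT(*) > 1

Result:
  Finance: 4
  HR: 4
  Legal: 3
  Sales: 3

Note: HAVING filters groups after aggregation, WHERE filters rows before.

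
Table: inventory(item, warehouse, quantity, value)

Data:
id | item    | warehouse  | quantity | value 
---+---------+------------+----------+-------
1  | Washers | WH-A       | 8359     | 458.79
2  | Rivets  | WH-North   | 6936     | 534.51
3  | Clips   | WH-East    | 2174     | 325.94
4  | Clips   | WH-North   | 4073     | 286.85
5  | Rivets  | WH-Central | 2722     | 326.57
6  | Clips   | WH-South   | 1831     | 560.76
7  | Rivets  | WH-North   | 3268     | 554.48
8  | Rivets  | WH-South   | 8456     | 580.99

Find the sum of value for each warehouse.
SELECT warehouse, SUM(value) as result
FROM inventory
GROUP BY warehouse

Result:
  WH-A: 458.79
  WH-Central: 326.57
  WH-East: 325.94
  WH-North: 1375.84
  WH-South: 1141.75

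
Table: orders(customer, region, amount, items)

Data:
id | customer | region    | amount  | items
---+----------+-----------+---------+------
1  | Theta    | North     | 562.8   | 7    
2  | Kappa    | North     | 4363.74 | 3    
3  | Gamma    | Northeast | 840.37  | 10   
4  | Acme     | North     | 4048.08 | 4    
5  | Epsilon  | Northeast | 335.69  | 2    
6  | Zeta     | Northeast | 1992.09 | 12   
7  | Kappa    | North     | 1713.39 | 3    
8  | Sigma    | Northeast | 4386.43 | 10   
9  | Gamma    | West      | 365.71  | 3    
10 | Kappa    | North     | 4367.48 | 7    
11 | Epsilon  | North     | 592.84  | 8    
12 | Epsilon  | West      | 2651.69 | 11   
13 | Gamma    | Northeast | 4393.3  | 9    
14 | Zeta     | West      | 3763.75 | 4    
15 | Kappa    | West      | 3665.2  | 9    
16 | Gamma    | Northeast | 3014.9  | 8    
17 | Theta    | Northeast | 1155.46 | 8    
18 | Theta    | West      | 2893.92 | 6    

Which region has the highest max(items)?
SELECT region, MAX(items) as val
FROM orders
GROUP BY region
ORDER BY val DESC
LIMIT 1

Result: Northeast with max(items) = 12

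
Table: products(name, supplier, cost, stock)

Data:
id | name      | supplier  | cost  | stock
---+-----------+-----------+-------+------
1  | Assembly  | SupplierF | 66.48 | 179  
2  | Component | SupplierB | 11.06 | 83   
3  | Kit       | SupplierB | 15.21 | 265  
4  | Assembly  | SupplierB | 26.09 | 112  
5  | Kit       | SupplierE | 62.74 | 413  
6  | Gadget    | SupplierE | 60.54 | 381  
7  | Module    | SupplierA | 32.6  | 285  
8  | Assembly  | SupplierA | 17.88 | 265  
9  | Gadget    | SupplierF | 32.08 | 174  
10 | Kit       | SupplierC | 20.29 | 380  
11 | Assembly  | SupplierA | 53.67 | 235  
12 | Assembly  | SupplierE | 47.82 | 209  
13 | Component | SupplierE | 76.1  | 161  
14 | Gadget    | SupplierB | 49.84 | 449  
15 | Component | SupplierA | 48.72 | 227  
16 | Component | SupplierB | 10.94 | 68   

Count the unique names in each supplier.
SELECT supplier, COUNT(DISTINCT name)
FROM products
GROUP BY supplier

Result:
  SupplierA: 3 distinct
  SupplierB: 4 distinct
  SupplierC: 1 distinct
  SupplierE: 4 distinct
  SupplierF: 2 distinct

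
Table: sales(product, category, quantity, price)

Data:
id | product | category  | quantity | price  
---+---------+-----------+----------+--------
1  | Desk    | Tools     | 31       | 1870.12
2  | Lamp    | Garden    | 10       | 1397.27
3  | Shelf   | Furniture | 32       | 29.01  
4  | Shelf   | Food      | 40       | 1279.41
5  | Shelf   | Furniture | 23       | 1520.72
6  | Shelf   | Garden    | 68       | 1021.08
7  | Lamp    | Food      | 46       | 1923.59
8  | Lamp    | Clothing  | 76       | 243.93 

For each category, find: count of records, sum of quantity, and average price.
SELECT category,
       COUNT(*) as cnt,
       SUM(quantity) as total_quantity,
       AVG(price) as avg_price
FROM sales
GROUP BY category

Result:
  Clothing: 1 records, 76 total quantity, 243.93 avg price
  Food: 2 records, 86 total quantity, 1601.50 avg price
  Furniture: 2 records, 55 total quantity, 774.87 avg price
  Garden: 2 records, 78 total quantity, 1209.18 avg price
  Tools: 1 records, 31 total quantity, 1870.12 avg price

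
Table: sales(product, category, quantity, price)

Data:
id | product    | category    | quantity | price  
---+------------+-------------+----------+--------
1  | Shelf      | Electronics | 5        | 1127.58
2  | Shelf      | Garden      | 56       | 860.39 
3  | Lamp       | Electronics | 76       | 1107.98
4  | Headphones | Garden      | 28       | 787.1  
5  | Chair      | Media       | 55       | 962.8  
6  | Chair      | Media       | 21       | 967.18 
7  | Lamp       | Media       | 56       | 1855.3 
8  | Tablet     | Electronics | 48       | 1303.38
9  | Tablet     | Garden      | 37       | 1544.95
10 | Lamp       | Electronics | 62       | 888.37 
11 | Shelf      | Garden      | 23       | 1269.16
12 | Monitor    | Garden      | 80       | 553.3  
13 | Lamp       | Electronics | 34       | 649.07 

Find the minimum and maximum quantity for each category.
SELECT category, MIN(quantity), MAX(quantity)
FROM sales
GROUP BY category

Result:
  Electronics: min=5, max=76
  Garden: min=23, max=80
  Media: min=21, max=56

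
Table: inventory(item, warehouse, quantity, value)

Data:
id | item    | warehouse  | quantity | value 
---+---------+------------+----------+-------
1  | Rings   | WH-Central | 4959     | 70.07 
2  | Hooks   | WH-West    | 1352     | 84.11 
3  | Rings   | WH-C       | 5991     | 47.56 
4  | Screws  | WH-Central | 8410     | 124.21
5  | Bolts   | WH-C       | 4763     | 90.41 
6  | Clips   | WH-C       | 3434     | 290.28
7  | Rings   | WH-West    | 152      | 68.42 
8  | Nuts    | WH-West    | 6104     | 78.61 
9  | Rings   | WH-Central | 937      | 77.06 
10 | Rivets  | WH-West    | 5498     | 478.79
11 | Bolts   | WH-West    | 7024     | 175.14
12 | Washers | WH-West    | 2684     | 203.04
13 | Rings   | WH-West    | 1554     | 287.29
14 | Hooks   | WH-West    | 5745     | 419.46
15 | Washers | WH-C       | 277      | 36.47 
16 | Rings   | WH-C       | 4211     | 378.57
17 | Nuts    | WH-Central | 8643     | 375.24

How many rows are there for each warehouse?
SELECT warehouse, COUNT(*) as count
FROM inventory
GROUP BY warehouse

Result:
  WH-C: 5
  WH-Central: 4
  WH-West: 8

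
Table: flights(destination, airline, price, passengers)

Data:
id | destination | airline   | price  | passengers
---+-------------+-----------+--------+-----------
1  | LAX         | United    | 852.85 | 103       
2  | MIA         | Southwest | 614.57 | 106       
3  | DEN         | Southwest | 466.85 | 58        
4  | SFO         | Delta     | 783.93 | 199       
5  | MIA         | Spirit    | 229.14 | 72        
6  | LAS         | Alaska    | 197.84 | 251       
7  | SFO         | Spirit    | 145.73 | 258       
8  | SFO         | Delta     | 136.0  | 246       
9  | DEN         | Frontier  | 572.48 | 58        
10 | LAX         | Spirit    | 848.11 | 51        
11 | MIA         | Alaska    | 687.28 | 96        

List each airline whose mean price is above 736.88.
SELECT airline, AVG(price)
FROM flights
GROUP BY airline
HAVING AVG(price) > 736.88

Result:
  United: avg=852.85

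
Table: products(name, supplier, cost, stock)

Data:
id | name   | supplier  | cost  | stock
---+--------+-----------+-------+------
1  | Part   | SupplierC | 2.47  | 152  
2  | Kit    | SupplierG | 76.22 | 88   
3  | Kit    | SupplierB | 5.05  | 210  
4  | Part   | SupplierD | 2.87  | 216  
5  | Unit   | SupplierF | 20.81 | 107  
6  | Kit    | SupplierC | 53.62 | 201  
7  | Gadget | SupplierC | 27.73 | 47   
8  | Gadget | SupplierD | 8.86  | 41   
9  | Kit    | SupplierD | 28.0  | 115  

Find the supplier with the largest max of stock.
SELECT supplier, MAX(stock) as val
FROM products
GROUP BY supplier
ORDER BY val DESC
LIMIT 1

Result: SupplierD with max(stock) = 216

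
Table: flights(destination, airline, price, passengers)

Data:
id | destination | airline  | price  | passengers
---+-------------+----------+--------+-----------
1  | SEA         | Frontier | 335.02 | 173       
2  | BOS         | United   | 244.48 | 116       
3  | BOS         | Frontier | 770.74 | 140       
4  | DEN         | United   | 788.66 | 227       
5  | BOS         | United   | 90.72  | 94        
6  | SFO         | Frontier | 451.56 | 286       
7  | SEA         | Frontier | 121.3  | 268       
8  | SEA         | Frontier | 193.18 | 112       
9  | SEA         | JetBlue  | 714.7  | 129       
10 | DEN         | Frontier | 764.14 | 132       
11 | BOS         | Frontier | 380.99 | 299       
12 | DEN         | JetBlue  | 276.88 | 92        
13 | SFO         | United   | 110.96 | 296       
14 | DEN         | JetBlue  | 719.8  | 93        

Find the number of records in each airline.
SELECT airline, COUNT(*) as count
FROM flights
GROUP BY airline

Result:
  Frontier: 7
  JetBlue: 3
  United: 4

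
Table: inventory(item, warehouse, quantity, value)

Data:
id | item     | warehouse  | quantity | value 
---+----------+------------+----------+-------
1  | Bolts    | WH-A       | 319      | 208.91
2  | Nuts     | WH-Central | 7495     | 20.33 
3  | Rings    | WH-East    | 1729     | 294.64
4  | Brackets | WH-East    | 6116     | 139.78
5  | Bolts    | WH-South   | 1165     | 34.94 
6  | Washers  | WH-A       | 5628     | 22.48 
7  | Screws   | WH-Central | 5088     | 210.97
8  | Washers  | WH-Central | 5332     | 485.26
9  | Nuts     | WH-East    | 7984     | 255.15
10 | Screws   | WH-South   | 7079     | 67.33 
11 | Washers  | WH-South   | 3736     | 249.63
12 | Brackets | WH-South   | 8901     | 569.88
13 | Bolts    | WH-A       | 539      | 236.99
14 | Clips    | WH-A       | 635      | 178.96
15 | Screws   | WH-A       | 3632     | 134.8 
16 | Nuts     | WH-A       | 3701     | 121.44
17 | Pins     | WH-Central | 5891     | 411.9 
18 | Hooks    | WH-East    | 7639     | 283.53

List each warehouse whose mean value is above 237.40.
SELECT warehouse, AVG(value)
FROM inventory
GROUP BY warehouse
HAVING AVG(value) > 237.40

Result:
  WH-Central: avg=282.12
  WH-East: avg=243.28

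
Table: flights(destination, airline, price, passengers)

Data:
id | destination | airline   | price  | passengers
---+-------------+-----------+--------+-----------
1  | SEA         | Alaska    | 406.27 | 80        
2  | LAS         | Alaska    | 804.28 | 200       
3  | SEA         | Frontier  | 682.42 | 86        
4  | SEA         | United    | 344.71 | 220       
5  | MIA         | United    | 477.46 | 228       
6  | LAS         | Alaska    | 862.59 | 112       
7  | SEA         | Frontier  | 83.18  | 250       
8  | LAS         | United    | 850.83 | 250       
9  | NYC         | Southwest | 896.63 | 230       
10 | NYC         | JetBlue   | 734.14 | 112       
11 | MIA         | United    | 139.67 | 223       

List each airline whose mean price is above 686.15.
SELECT airline, AVG(price)
FROM flights
GROUP BY airline
HAVING AVG(price) > 686.15

Result:
  Alaska: avg=691.05
  JetBlue: avg=734.14
  Southwest: avg=896.63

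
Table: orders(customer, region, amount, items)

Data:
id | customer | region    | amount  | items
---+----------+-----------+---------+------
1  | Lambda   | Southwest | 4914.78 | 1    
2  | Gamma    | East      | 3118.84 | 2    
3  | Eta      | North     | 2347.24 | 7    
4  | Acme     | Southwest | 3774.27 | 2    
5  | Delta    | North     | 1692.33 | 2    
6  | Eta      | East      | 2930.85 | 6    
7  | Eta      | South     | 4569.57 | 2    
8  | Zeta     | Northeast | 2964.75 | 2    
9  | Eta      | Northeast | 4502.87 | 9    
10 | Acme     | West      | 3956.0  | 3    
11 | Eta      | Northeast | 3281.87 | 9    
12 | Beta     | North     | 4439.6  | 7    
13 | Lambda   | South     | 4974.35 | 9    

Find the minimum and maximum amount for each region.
SELECT region, MIN(amount), MAX(amount)
FROM orders
GROUP BY region

Result:
  East: min=2930.85, max=3118.84
  North: min=1692.33, max=4439.60
  Northeast: min=2964.75, max=4502.87
  South: min=4569.57, max=4974.35
  Southwest: min=3774.27, max=4914.78
  West: min=3956.00, max=3956.00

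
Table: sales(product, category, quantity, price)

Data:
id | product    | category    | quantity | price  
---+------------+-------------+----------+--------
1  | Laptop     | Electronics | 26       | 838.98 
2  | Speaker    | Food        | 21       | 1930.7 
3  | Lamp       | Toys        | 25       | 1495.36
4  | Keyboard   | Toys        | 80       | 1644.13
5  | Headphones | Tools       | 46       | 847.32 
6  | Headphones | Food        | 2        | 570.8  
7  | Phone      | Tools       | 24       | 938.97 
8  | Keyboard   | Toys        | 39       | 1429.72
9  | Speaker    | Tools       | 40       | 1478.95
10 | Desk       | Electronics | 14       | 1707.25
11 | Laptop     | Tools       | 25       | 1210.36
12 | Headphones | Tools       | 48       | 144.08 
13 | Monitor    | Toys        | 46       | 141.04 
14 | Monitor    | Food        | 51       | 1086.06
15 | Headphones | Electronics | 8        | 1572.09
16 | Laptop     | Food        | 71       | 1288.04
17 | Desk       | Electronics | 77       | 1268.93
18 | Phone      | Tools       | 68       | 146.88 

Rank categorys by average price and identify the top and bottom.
SELECT category, AVG(price)
FROM sales
GROUP BY category
ORDER BY AVG(price)

All groups:
  Tools: 794.43
  Toys: 1177.56
  Food: 1218.90
  Electronics: 1346.81

Highest: Electronics (1346.81)
Lowest: Tools (794.43)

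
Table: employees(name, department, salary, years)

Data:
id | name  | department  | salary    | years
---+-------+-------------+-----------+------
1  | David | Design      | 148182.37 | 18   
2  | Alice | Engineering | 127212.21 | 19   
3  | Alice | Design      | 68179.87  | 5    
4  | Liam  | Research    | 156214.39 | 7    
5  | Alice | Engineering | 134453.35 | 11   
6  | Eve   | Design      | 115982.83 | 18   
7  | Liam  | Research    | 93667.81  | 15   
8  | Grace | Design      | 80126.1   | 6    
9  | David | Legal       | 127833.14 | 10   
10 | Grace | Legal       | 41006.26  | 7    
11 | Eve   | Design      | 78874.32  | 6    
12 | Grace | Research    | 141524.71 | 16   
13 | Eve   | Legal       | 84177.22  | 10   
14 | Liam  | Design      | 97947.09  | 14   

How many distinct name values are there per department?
SELECT department, COUNT(DISTINCT name)
FROM employees
GROUP BY department

Result:
  Design: 5 distinct
  Engineering: 1 distinct
  Legal: 3 distinct
  Research: 2 distinct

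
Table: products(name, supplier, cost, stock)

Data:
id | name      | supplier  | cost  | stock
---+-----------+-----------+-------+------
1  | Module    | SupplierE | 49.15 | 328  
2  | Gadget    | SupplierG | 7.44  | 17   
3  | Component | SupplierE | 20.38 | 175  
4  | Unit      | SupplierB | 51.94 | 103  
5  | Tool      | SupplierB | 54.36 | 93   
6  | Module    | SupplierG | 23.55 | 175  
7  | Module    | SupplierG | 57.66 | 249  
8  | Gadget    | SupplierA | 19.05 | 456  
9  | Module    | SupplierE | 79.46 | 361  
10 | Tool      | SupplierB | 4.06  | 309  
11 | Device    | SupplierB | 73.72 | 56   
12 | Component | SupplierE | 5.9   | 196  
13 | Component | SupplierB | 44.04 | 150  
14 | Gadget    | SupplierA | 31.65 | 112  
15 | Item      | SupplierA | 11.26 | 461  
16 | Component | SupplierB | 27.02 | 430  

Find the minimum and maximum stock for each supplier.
SELECT supplier, MIN(stock), MAX(stock)
FROM products
GROUP BY supplier

Result:
  SupplierA: min=112, max=461
  SupplierB: min=56, max=430
  SupplierE: min=175, max=361
  SupplierG: min=17, max=249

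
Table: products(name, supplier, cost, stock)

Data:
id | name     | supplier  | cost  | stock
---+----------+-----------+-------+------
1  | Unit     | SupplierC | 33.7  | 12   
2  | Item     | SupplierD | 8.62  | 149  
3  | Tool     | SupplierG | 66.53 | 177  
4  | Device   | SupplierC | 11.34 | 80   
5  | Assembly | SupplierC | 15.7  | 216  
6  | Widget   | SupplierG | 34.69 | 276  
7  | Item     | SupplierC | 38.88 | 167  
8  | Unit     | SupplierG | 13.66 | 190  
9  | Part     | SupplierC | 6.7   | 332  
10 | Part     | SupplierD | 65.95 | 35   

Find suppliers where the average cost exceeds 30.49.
SELECT supplier, AVG(cost)
FROM products
GROUP BY supplier
HAVING AVG(cost) > 30.49

Result:
  SupplierD: avg=37.29
  SupplierG: avg=38.29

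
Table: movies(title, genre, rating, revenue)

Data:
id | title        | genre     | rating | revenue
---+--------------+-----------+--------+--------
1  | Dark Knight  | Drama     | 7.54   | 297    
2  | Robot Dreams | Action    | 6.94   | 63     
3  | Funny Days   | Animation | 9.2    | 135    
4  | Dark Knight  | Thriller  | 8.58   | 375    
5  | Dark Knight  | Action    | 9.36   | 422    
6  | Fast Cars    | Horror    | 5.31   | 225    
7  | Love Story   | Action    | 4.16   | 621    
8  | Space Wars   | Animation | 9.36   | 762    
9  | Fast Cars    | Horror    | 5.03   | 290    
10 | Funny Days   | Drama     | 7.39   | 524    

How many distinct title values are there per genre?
SELECT genre, COUNT(DISTINCT title)
FROM movies
GROUP BY genre

Result:
  Action: 3 distinct
  Animation: 2 distinct
  Drama: 2 distinct
  Horror: 1 distinct
  Thriller: 1 distinct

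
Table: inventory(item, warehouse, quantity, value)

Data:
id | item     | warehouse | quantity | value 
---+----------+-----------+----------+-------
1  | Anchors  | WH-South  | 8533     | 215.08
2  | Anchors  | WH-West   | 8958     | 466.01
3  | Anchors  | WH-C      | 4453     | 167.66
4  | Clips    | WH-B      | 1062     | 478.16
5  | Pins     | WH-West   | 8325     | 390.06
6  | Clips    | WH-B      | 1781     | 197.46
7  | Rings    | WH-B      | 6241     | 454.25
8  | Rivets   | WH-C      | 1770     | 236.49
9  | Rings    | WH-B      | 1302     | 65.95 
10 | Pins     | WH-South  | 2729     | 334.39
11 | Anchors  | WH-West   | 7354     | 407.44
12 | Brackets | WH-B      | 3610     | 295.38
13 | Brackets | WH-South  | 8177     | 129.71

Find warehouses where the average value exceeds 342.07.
SELECT warehouse, AVG(value)
FROM inventory
GROUP BY warehouse
HAVING AVG(value) > 342.07

Result:
  WH-West: avg=421.17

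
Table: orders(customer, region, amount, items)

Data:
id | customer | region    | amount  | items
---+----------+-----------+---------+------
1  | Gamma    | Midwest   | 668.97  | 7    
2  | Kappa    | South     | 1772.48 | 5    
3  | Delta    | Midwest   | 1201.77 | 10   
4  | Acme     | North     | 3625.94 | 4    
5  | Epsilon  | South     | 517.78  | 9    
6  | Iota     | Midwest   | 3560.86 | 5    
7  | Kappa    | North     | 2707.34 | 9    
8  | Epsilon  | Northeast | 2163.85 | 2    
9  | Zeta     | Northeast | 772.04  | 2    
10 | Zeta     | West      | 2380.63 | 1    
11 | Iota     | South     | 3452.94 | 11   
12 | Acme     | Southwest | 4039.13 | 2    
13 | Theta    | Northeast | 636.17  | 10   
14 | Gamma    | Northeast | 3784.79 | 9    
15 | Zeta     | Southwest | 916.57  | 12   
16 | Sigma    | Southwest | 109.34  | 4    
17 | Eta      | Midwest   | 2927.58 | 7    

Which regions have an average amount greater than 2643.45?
SELECT region, AVG(amount)
FROM orders
GROUP BY region
HAVING AVG(amount) > 2643.45

Result:
  North: avg=3166.64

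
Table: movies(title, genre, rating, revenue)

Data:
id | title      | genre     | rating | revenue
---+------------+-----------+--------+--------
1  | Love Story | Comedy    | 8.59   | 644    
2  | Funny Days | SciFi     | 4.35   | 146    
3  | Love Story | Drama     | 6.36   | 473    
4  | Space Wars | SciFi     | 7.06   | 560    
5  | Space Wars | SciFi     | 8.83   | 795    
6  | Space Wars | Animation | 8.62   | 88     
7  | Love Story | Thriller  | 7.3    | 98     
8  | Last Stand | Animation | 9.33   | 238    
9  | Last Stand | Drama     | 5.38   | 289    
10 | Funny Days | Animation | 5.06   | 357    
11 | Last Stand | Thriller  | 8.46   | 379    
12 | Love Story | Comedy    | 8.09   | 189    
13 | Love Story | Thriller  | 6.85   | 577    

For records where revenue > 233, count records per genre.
SELECT genre, COUNT(*)
FROM movies
WHERE revenue > 233
GROUP BY genre

Note: WHERE filters rows before grouping.

Result:
  Animation: 2
  Comedy: 1
  Drama: 2
  SciFi: 2
  Thriller: 2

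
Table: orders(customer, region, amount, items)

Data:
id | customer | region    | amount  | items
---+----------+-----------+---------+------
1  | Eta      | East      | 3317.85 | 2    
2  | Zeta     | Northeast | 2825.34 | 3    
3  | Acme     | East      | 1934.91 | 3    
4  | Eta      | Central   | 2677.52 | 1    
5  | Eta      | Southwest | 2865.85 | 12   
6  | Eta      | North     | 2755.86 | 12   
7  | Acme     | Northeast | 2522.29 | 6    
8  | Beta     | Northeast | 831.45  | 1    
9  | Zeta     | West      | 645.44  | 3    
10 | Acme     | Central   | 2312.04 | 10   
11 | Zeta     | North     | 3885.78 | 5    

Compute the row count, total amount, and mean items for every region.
SELECT region,
       COUNT(*) as cnt,
       SUM(amount) as total_amount,
       AVG(items) as avg_items
FROM orders
GROUP BY region

Result:
  Central: 2 records, 4989.56 total amount, 5.50 avg items
  East: 2 records, 5252.76 total amount, 2.50 avg items
  North: 2 records, 6641.64 total amount, 8.50 avg items
  Northeast: 3 records, 6179.08 total amount, 3.33 avg items
  Southwest: 1 records, 2865.85 total amount, 12.00 avg items
  West: 1 records, 645.44 total amount, 3.00 avg items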